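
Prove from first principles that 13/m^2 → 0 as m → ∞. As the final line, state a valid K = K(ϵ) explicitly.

K = (13/ϵ)^{1/2}

Suppose ϵ > 0. For m ≥ 1, |13/m^2 − 0| = 13/m^2.
13/m^2 < ϵ ⇔ m^2 > 13/ϵ ⇔ m > (13/ϵ)^{1/2}.
Take K = (13/ϵ)^{1/2}. Then m > K implies 13/m^2 < ϵ.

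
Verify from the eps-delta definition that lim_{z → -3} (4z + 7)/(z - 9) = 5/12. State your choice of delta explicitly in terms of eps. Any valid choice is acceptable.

Suppose eps > 0. We want delta > 0 with 0 < |z + 3| < delta ⇒ |(4z + 7)/(z - 9) − (5/12)| < eps.
Combining over a common denominator, (4z + 7)/(z - 9) − (5/12) = [(4z + 7)·(-12) − (-5)·(z - 9)] / [(-12)·(z - 9)] = -43(z + 3) / ((-12)(z - 9)).
So |(4z + 7)/(z - 9) − (5/12)| = 43|z + 3| / (12·|z − 9|).
Restrict delta ≤ 6. Then |z + 3| < 6 gives |z − 9| = |(z + 3) + (-12)| ≥ 12 − 6 = 6.
Hence |(4z + 7)/(z - 9) − (5/12)| < 43|z + 3|/(12·6) = (43/72)|z + 3|, which is < eps once |z + 3| < (72/43)eps.
Take delta = min(6, (72/43)eps). Then 0 < |z + 3| < delta forces both bounds, so |(4z + 7)/(z - 9) − (5/12)| < eps.

delta = min(6, (72/43)eps)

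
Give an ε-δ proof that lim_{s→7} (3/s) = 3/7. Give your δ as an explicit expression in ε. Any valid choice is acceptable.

Let ε > 0. We seek δ > 0 such that 0 < |s − 7| < δ implies |3/s − (3/7)| < ε.
|3/s − (3/7)| = 3·|7 − s|/(7·|s|) = 3|s − 7|/(7|s|).
Require δ ≤ 7/2 so that |s| > 7 − 7/2 = 7/2, hence 7|s| > 49/2.
Then |3/s − (3/7)| < 3|s − 7|/(49/2), which is < ε when |s − 7| < (49/6)ε.
Take δ = min(7/2, (49/6)ε). Then 0 < |s − 7| < δ gives both |s − 7| < 7/2 and |s − 7| < (49/6)ε, so |3/s − (3/7)| < ε.

δ = min(7/2, (49/6)ε)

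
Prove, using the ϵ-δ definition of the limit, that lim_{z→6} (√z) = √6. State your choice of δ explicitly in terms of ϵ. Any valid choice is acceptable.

δ = min(6, √6·ϵ)

Let ϵ > 0 be given. We want δ > 0 such that 0 < |z − 6| < δ implies |√z − √6| < ϵ.
Multiplying by the conjugate, |√z − √6| = |z − 6|/(√z + √6).
Restrict δ ≤ 6 so that |z − 6| < 6 forces z > 0, and then √z + √6 > √6.
Hence |√z − √6| < |z − 6|/√6, which is < ϵ once |z − 6| < √6·ϵ.
Take δ = min(6, √6·ϵ). If 0 < |z − 6| < δ then z > 0 and |√z − √6| < |z − 6|/√6 < ϵ.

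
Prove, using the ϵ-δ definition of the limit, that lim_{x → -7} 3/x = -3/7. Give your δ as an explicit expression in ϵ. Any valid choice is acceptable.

Let ϵ > 0. We seek δ > 0 such that 0 < |x + 7| < δ implies |3/x + 3/7| < ϵ.
|3/x + 3/7| = 3·|-7 − x|/(7·|x|) = 3|x + 7|/(7|x|).
Restrict δ ≤ 7/2. Then |x + 7| < 7/2 gives |x| > 7/2, so 7|x| > 49/2.
Then |3/x + 3/7| < 3|x + 7|/(49/2), which is < ϵ when |x + 7| < (49/6)ϵ.
Take δ = min(7/2, (49/6)ϵ). Then 0 < |x + 7| < δ gives both |x + 7| < 7/2 and |x + 7| < (49/6)ϵ, so |3/x + 3/7| < ϵ.

δ = min(7/2, (49/6)ϵ)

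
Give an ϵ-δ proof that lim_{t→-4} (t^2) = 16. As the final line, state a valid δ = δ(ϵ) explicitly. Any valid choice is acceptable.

δ = min(2, ϵ/10)

Suppose ϵ > 0. We seek δ > 0 with 0 < |t + 4| < δ ⇒ |t^2 − 16| < ϵ.
Factor: t^2 − 16 = (t + 4)(t - 4), so |t^2 − 16| = |t + 4|·|t - 4|.
Restrict δ ≤ 2. Then |t + 4| < 2 gives |t| < 6, so by the triangle inequality |t - 4| ≤ 6 + 4 = 10.
Hence |t^2 − 16| ≤ 10|t + 4|, which is < ϵ once |t + 4| < ϵ/10.
Take δ = min(2, ϵ/10). If 0 < |t + 4| < δ then both bounds hold and |t^2 − 16| ≤ 10|t + 4| < 10·(ϵ/10) = ϵ.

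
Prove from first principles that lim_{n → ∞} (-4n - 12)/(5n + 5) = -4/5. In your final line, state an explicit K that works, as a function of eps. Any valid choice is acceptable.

Suppose eps > 0. For n ≥ 1, |(-4n - 12)/(5n + 5) + 4/5| = |-40|/(5(5n + 5)) = 40/(5(5n + 5)).
Since 5n + 5 ≥ 5n for n ≥ 1, this is ≤ 40/(5·5n) = (8/5)/n.
So |(-4n - 12)/(5n + 5) + 4/5| < eps whenever n > (8/5)/eps.
Take K = (8/5)/eps. If n > K then |(-4n - 12)/(5n + 5) + 4/5| ≤ (8/5)/n < eps.

K = (8/5)/eps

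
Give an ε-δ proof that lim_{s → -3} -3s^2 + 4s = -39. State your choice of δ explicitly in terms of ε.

Suppose ε > 0. We want δ > 0 such that 0 < |s + 3| < δ implies |(-3s^2 + 4s) + 39| < ε.
(-3s^2 + 4s) + 39 = -3s^2 + 4s + 39 = (s + 3)(-3s + 13).
So |(-3s^2 + 4s) + 39| = |s + 3|·|-3s + 13|.
Require δ ≤ 1. Then |s + 3| < 1 gives |s| < 4, and by the triangle inequality |-3s + 13| ≤ 3·4 + 13 = 25.
Hence |(-3s^2 + 4s) + 39| ≤ 25|s + 3| < ε provided |s + 3| < ε/25.
Take δ = min(1, ε/25). Then 0 < |s + 3| < δ gives both |s + 3| < 1 and |s + 3| < ε/25, so |(-3s^2 + 4s) + 39| < ε.

δ = min(1, ε/25)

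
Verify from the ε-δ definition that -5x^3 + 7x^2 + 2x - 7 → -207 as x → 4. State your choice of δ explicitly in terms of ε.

δ = min(2, ε/308)

Suppose ε > 0. We want δ > 0 such that 0 < |x − 4| < δ implies |(-5x^3 + 7x^2 + 2x - 7) + 207| < ε.
(-5x^3 + 7x^2 + 2x - 7) + 207 = -5x^3 + 7x^2 + 2x + 200 = (x − 4)(-5x^2 - 13x - 50).
So |(-5x^3 + 7x^2 + 2x - 7) + 207| = |x − 4|·|-5x^2 - 13x - 50|.
Require δ ≤ 2. Then |x − 4| < 2 gives |x| < 6, and by the triangle inequality |-5x^2 - 13x - 50| ≤ 5·6^2 + 13·6 + 50 = 308.
Hence |(-5x^3 + 7x^2 + 2x - 7) + 207| ≤ 308|x − 4| < ε provided |x − 4| < ε/308.
Take δ = min(2, ε/308). Then 0 < |x − 4| < δ gives both |x − 4| < 2 and |x − 4| < ε/308, so |(-5x^3 + 7x^2 + 2x - 7) + 207| < ε.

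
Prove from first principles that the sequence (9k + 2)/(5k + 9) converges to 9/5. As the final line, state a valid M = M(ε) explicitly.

M = (71/25)/ε

Fix ε > 0. For k ≥ 1, |(9k + 2)/(5k + 9) − (9/5)| = |-71|/(5(5k + 9)) = 71/(5(5k + 9)).
Since 5k + 9 ≥ 5k for k ≥ 1, this is ≤ 71/(5·5k) = (71/25)/k.
So |(9k + 2)/(5k + 9) − (9/5)| < ε whenever k > (71/25)/ε.
Take M = (71/25)/ε. If k > M then |(9k + 2)/(5k + 9) − (9/5)| ≤ (71/25)/k < ε.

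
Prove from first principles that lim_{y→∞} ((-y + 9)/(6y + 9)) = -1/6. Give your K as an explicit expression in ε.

Fix ε > 0. We seek K > 0 such that y > K implies |(-y + 9)/(6y + 9) + 1/6| < ε.
(-y + 9)/(6y + 9) + 1/6 = (6(-y + 9) − (-1)(6y + 9)) / (6(6y + 9)) = 63/(6(6y + 9)).
For y > 0 we have 6y + 9 > 6y, so |(-y + 9)/(6y + 9) + 1/6| = 63/(6(6y + 9)) < 63/(6·6y) = (7/4)/y.
Thus |(-y + 9)/(6y + 9) + 1/6| < ε whenever y > (7/4)/ε.
Take K = (7/4)/ε. If y > K then |(-y + 9)/(6y + 9) + 1/6| < (7/4)/y < ε.

K = (7/4)/ε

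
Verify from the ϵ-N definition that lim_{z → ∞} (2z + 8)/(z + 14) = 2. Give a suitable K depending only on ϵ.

Fix ϵ > 0. We seek K > 0 such that z > K implies |(2z + 8)/(z + 14) − 2| < ϵ.
(2z + 8)/(z + 14) − 2 = ((2z + 8) − 2(z + 14)) / ((z + 14)) = -20/((z + 14)).
For z > 0 we have z + 14 > z, so |(2z + 8)/(z + 14) − 2| = 20/((z + 14)) < 20/(z) = 20/z.
Thus |(2z + 8)/(z + 14) − 2| < ϵ whenever z > 20/ϵ.
Take K = 20/ϵ. If z > K then |(2z + 8)/(z + 14) − 2| < 20/z < ϵ.

K = 20/ϵ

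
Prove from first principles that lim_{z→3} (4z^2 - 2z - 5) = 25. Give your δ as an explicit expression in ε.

δ = min(1, ε/26)

Let ε > 0. We want δ > 0 such that 0 < |z − 3| < δ implies |(4z^2 - 2z - 5) − 25| < ε.
(4z^2 - 2z - 5) − 25 = 4z^2 - 2z - 30 = (z − 3)(4z + 10).
So |(4z^2 - 2z - 5) − 25| = |z − 3|·|4z + 10|.
Require δ ≤ 1. Then |z − 3| < 1 gives |z| < 4, and by the triangle inequality |4z + 10| ≤ 4·4 + 10 = 26.
Hence |(4z^2 - 2z - 5) − 25| ≤ 26|z − 3| < ε provided |z − 3| < ε/26.
Choosing δ = min(1, ε/26) ensures both conditions, hence |(4z^2 - 2z - 5) − 25| < ε.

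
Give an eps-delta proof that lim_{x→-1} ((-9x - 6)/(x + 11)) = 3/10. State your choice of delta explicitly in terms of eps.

Fix eps > 0. We want delta > 0 with 0 < |x + 1| < delta ⇒ |(-9x - 6)/(x + 11) − (3/10)| < eps.
Combining over a common denominator, (-9x - 6)/(x + 11) − (3/10) = [(-9x - 6)·10 − 3·(x + 11)] / [10·(x + 11)] = -93(x + 1) / (10(x + 11)).
So |(-9x - 6)/(x + 11) − (3/10)| = 93|x + 1| / (10·|x + 11|).
Restrict delta ≤ 5. Then |x + 1| < 5 gives |x + 11| = |(x + 1) + 10| ≥ 10 − 5 = 5.
Hence |(-9x - 6)/(x + 11) − (3/10)| < 93|x + 1|/(10·5) = (93/50)|x + 1|, which is < eps once |x + 1| < (50/93)eps.
Take delta = min(5, (50/93)eps). Then 0 < |x + 1| < delta forces both bounds, so |(-9x - 6)/(x + 11) − (3/10)| < eps.

delta = min(5, (50/93)eps)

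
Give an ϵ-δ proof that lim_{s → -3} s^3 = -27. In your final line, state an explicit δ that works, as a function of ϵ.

δ = min(1, ϵ/37)

Suppose ϵ > 0. We seek δ > 0 with 0 < |s + 3| < δ ⇒ |s^3 + 27| < ϵ.
Factor: s^3 + 27 = (s + 3)(s^2 - 3s + 9), so |s^3 + 27| = |s + 3|·|s^2 - 3s + 9|.
Restrict δ ≤ 1. Then |s + 3| < 1 gives |s| < 4, so by the triangle inequality |s^2 - 3s + 9| ≤ 4^2 + 3·4 + 9 = 37.
Hence |s^3 + 27| ≤ 37|s + 3|, which is < ϵ once |s + 3| < ϵ/37.
Take δ = min(1, ϵ/37). If 0 < |s + 3| < δ then both bounds hold and |s^3 + 27| ≤ 37|s + 3| < 37·(ϵ/37) = ϵ.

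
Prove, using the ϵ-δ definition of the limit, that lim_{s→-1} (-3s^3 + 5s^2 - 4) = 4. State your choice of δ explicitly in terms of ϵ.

δ = min(1, ϵ/36)

Suppose ϵ > 0. We want δ > 0 such that 0 < |s + 1| < δ implies |(-3s^3 + 5s^2 - 4) − 4| < ϵ.
(-3s^3 + 5s^2 - 4) − 4 = -3s^3 + 5s^2 - 8 = (s + 1)(-3s^2 + 8s - 8).
So |(-3s^3 + 5s^2 - 4) − 4| = |s + 1|·|-3s^2 + 8s - 8|.
Assume first that |s + 1| < 1, so |s| < 2. Then |-3s^2 + 8s - 8| ≤ 3·2^2 + 8·2 + 8 = 36.
Hence |(-3s^3 + 5s^2 - 4) − 4| ≤ 36|s + 1| < ϵ provided |s + 1| < ϵ/36.
Choosing δ = min(1, ϵ/36) ensures both conditions, hence |(-3s^3 + 5s^2 - 4) − 4| < ϵ.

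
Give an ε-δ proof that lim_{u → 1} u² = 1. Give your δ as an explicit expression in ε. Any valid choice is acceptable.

δ = min(1, ε/3)

Let ε > 0. We seek δ > 0 with 0 < |u − 1| < δ ⇒ |u² − 1| < ε.
Factor: u² − 1 = (u − 1)(u + 1), so |u² − 1| = |u − 1|·|u + 1|.
Restrict δ ≤ 1. Then |u − 1| < 1 gives |u| < 2, so by the triangle inequality |u + 1| ≤ 2 + 1 = 3.
Hence |u² − 1| ≤ 3|u − 1|, which is < ε once |u − 1| < ε/3.
Take δ = min(1, ε/3). If 0 < |u − 1| < δ then both bounds hold and |u² − 1| ≤ 3|u − 1| < 3·(ε/3) = ε.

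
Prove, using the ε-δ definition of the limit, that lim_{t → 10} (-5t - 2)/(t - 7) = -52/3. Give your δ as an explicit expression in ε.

Let ε > 0 be given. We want δ > 0 with 0 < |t − 10| < δ ⇒ |(-5t - 2)/(t - 7) + 52/3| < ε.
Combining over a common denominator, (-5t - 2)/(t - 7) + 52/3 = [(-5t - 2)·3 − (-52)·(t - 7)] / [3·(t - 7)] = 37(t − 10) / (3(t - 7)).
So |(-5t - 2)/(t - 7) + 52/3| = 37|t − 10| / (3·|t − 7|).
Require δ ≤ 3/2, so |t − 7| ≥ |3| − |t − 10| > 3 − 3/2 = 3/2.
Hence |(-5t - 2)/(t - 7) + 52/3| < 37|t − 10|/(3·(3/2)) = (74/9)|t − 10|, which is < ε once |t − 10| < (9/74)ε.
Take δ = min(3/2, (9/74)ε). Then 0 < |t − 10| < δ forces both bounds, so |(-5t - 2)/(t - 7) + 52/3| < ε.

δ = min(3/2, (9/74)ε)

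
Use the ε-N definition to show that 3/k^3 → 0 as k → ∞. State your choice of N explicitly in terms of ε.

Let ε > 0. For k ≥ 1, |3/k^3 − 0| = 3/k^3.
3/k^3 < ε ⇔ k^3 > 3/ε ⇔ k > (3/ε)^{1/3}.
Take N = (3/ε)^{1/3}. Then k > N implies 3/k^3 < ε.

N = (3/ε)^{1/3}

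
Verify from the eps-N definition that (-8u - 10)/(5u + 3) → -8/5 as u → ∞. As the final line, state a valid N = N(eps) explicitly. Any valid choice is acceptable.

Let eps > 0. We seek N > 0 such that u > N implies |(-8u - 10)/(5u + 3) + 8/5| < eps.
(-8u - 10)/(5u + 3) + 8/5 = (5(-8u - 10) − (-8)(5u + 3)) / (5(5u + 3)) = -26/(5(5u + 3)).
For u > 0 we have 5u + 3 > 5u, so |(-8u - 10)/(5u + 3) + 8/5| = 26/(5(5u + 3)) < 26/(5·5u) = (26/25)/u.
Thus |(-8u - 10)/(5u + 3) + 8/5| < eps whenever u > (26/25)/eps.
Take N = (26/25)/eps. If u > N then |(-8u - 10)/(5u + 3) + 8/5| < (26/25)/u < eps.

N = (26/25)/eps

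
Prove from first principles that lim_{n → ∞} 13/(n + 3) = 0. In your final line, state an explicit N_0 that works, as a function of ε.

N_0 = 13/ε

Fix ε > 0. For n ≥ 1, |13/(n + 3) − 0| = 13/(n + 3) ≤ 13/n.
We need 13/n < ε, i.e. n > 13/ε.
Take N_0 = 13/ε. If n > N_0 then |13/(n + 3)| ≤ 13/n < ε.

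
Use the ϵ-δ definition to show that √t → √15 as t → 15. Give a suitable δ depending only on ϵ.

δ = min(15, √15·ϵ)

Let ϵ > 0. We want δ > 0 such that 0 < |t − 15| < δ implies |√t − √15| < ϵ.
Multiplying by the conjugate, |√t − √15| = |t − 15|/(√t + √15).
Restrict δ ≤ 15 so that |t − 15| < 15 forces t > 0, and then √t + √15 > √15.
Hence |√t − √15| < |t − 15|/√15, which is < ϵ once |t − 15| < √15·ϵ.
Take δ = min(15, √15·ϵ). If 0 < |t − 15| < δ then t > 0 and |√t − √15| < |t − 15|/√15 < ϵ.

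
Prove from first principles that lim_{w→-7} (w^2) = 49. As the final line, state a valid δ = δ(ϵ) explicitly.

δ = min(1, ϵ/15)

Suppose ϵ > 0. We seek δ > 0 with 0 < |w + 7| < δ ⇒ |w^2 − 49| < ϵ.
Factor: w^2 − 49 = (w + 7)(w - 7), so |w^2 − 49| = |w + 7|·|w - 7|.
Impose δ ≤ 1 so that |w| < 8; then |w - 7| ≤ 15.
Hence |w^2 − 49| ≤ 15|w + 7|, which is < ϵ once |w + 7| < ϵ/15.
Take δ = min(1, ϵ/15). If 0 < |w + 7| < δ then both bounds hold and |w^2 − 49| ≤ 15|w + 7| < 15·(ϵ/15) = ϵ.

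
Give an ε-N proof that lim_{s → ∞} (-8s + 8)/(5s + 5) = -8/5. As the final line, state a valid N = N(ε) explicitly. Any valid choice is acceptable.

Let ε > 0 be given. We seek N > 0 such that s > N implies |(-8s + 8)/(5s + 5) + 8/5| < ε.
(-8s + 8)/(5s + 5) + 8/5 = (5(-8s + 8) − (-8)(5s + 5)) / (5(5s + 5)) = 80/(5(5s + 5)).
For s > 0 we have 5s + 5 > 5s, so |(-8s + 8)/(5s + 5) + 8/5| = 80/(5(5s + 5)) < 80/(5·5s) = (16/5)/s.
Thus |(-8s + 8)/(5s + 5) + 8/5| < ε whenever s > (16/5)/ε.
Take N = (16/5)/ε. If s > N then |(-8s + 8)/(5s + 5) + 8/5| < (16/5)/s < ε.

N = (16/5)/ε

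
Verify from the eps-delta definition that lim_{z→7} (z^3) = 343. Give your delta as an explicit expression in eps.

delta = min(1, eps/169)

Suppose eps > 0. We seek delta > 0 with 0 < |z − 7| < delta ⇒ |z^3 − 343| < eps.
Factor: z^3 − 343 = (z − 7)(z^2 + 7z + 49), so |z^3 − 343| = |z − 7|·|z^2 + 7z + 49|.
Impose delta ≤ 1 so that |z| < 8; then |z^2 + 7z + 49| ≤ 169.
Hence |z^3 − 343| ≤ 169|z − 7|, which is < eps once |z − 7| < eps/169.
Take delta = min(1, eps/169). If 0 < |z − 7| < delta then both bounds hold and |z^3 − 343| ≤ 169|z − 7| < 169·(eps/169) = eps.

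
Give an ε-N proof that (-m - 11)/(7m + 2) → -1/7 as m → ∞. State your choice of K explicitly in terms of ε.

K = (75/49)/ε

Suppose ε > 0. For m ≥ 1, |(-m - 11)/(7m + 2) + 1/7| = |-75|/(7(7m + 2)) = 75/(7(7m + 2)).
Since 7m + 2 ≥ 7m for m ≥ 1, this is ≤ 75/(7·7m) = (75/49)/m.
So |(-m - 11)/(7m + 2) + 1/7| < ε whenever m > (75/49)/ε.
Take K = (75/49)/ε. If m > K then |(-m - 11)/(7m + 2) + 1/7| ≤ (75/49)/m < ε.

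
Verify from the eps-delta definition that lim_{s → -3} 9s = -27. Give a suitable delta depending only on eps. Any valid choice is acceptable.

Let eps > 0 be given. We need delta > 0 so that 0 < |s + 3| < delta implies |(9s) + 27| < eps.
|(9s) + 27| = |9s + 27| = 9|s + 3|.
So 9|s + 3| < eps exactly when |s + 3| < eps/9.
Choosing delta = eps/9 gives |(9s) + 27| = 9|s + 3| < eps whenever |s + 3| < delta.

delta = eps/9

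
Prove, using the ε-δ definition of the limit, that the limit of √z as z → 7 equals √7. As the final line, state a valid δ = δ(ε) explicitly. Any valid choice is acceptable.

δ = min(7, √7·ε)

Suppose ε > 0. We want δ > 0 such that 0 < |z − 7| < δ implies |√z − √7| < ε.
Rationalise: √z − √7 = (z − 7)/(√z + √7), so |√z − √7| = |z − 7|/(√z + √7).
Restrict δ ≤ 7 so that |z − 7| < 7 forces z > 0, and then √z + √7 > √7.
Hence |√z − √7| < |z − 7|/√7, which is < ε once |z − 7| < √7·ε.
Take δ = min(7, √7·ε). If 0 < |z − 7| < δ then z > 0 and |√z − √7| < |z − 7|/√7 < ε.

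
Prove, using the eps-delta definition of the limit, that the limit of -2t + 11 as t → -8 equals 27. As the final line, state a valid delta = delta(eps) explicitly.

delta = eps/2

Fix eps > 0. We need delta > 0 so that 0 < |t + 8| < delta implies |(-2t + 11) − 27| < eps.
Since (-2t + 11) − 27 = -2(t + 8), we have |(-2t + 11) − 27| = 2|t + 8|.
So 2|t + 8| < eps exactly when |t + 8| < eps/2.
Take delta = eps/2. If 0 < |t + 8| < delta then |(-2t + 11) − 27| = 2|t + 8| < 2·(eps/2) = eps.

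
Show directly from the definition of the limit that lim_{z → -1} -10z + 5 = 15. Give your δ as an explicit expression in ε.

δ = ε/10

Let ε > 0 be given. We need δ > 0 so that 0 < |z + 1| < δ implies |(-10z + 5) − 15| < ε.
Since (-10z + 5) − 15 = -10(z + 1), we have |(-10z + 5) − 15| = 10|z + 1|.
Thus it suffices that |z + 1| < ε/10.
Take δ = ε/10. If 0 < |z + 1| < δ then |(-10z + 5) − 15| = 10|z + 1| < 10·(ε/10) = ε.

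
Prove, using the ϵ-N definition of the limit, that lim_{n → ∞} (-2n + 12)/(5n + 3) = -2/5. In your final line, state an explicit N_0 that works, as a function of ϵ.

N_0 = (66/25)/ϵ

Fix ϵ > 0. For n ≥ 1, |(-2n + 12)/(5n + 3) + 2/5| = |66|/(5(5n + 3)) = 66/(5(5n + 3)).
Since 5n + 3 ≥ 5n for n ≥ 1, this is ≤ 66/(5·5n) = (66/25)/n.
So |(-2n + 12)/(5n + 3) + 2/5| < ϵ whenever n > (66/25)/ϵ.
Take N_0 = (66/25)/ϵ. If n > N_0 then |(-2n + 12)/(5n + 3) + 2/5| ≤ (66/25)/n < ϵ.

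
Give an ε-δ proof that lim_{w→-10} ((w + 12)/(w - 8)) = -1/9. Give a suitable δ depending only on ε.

δ = min(9, (81/10)ε)

Suppose ε > 0. We want δ > 0 with 0 < |w + 10| < δ ⇒ |(w + 12)/(w - 8) + 1/9| < ε.
Combining over a common denominator, (w + 12)/(w - 8) + 1/9 = [(w + 12)·(-18) − 2·(w - 8)] / [(-18)·(w - 8)] = -20(w + 10) / ((-18)(w - 8)).
So |(w + 12)/(w - 8) + 1/9| = 20|w + 10| / (18·|w − 8|).
Restrict δ ≤ 9. Then |w + 10| < 9 gives |w − 8| = |(w + 10) + (-18)| ≥ 18 − 9 = 9.
Hence |(w + 12)/(w - 8) + 1/9| < 20|w + 10|/(18·9) = (10/81)|w + 10|, which is < ε once |w + 10| < (81/10)ε.
Take δ = min(9, (81/10)ε). Then 0 < |w + 10| < δ forces both bounds, so |(w + 12)/(w - 8) + 1/9| < ε.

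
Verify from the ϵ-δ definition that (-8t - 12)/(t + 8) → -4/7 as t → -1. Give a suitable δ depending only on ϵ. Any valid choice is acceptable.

δ = min(7/2, (49/104)ϵ)

Suppose ϵ > 0. We want δ > 0 with 0 < |t + 1| < δ ⇒ |(-8t - 12)/(t + 8) + 4/7| < ϵ.
Combining over a common denominator, (-8t - 12)/(t + 8) + 4/7 = [(-8t - 12)·7 − (-4)·(t + 8)] / [7·(t + 8)] = -52(t + 1) / (7(t + 8)).
So |(-8t - 12)/(t + 8) + 4/7| = 52|t + 1| / (7·|t + 8|).
Restrict δ ≤ 7/2. Then |t + 1| < 7/2 gives |t + 8| = |(t + 1) + 7| ≥ 7 − 7/2 = 7/2.
Hence |(-8t - 12)/(t + 8) + 4/7| < 52|t + 1|/(7·(7/2)) = (104/49)|t + 1|, which is < ϵ once |t + 1| < (49/104)ϵ.
Take δ = min(7/2, (49/104)ϵ). Then 0 < |t + 1| < δ forces both bounds, so |(-8t - 12)/(t + 8) + 4/7| < ϵ.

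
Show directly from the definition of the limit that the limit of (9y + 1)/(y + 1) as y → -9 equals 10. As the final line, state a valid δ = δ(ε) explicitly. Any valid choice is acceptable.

Let ε > 0 be given. We want δ > 0 with 0 < |y + 9| < δ ⇒ |(9y + 1)/(y + 1) − 10| < ε.
Combining over a common denominator, (9y + 1)/(y + 1) − 10 = [(9y + 1)·(-8) − (-80)·(y + 1)] / [(-8)·(y + 1)] = 8(y + 9) / ((-8)(y + 1)).
So |(9y + 1)/(y + 1) − 10| = 8|y + 9| / (8·|y + 1|).
Require δ ≤ 4, so |y + 1| ≥ |-8| − |y + 9| > 8 − 4 = 4.
Hence |(9y + 1)/(y + 1) − 10| < 8|y + 9|/(8·4) = (1/4)|y + 9|, which is < ε once |y + 9| < 4ε.
Take δ = min(4, 4ε). Then 0 < |y + 9| < δ forces both bounds, so |(9y + 1)/(y + 1) − 10| < ε.

δ = min(4, 4ε)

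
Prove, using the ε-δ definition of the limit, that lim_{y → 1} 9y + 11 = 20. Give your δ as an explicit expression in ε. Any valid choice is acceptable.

δ = ε/9

Fix ε > 0. We need δ > 0 so that 0 < |y − 1| < δ implies |(9y + 11) − 20| < ε.
|(9y + 11) − 20| = |9y - 9| = 9|y − 1|.
Thus it suffices that |y − 1| < ε/9.
Choosing δ = ε/9 gives |(9y + 11) − 20| = 9|y − 1| < ε whenever |y − 1| < δ.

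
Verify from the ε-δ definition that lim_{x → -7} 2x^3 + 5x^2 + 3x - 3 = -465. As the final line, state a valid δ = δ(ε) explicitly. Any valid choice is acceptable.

δ = min(1, ε/266)

Let ε > 0. We want δ > 0 such that 0 < |x + 7| < δ implies |(2x^3 + 5x^2 + 3x - 3) + 465| < ε.
(2x^3 + 5x^2 + 3x - 3) + 465 = 2x^3 + 5x^2 + 3x + 462 = (x + 7)(2x^2 - 9x + 66).
So |(2x^3 + 5x^2 + 3x - 3) + 465| = |x + 7|·|2x^2 - 9x + 66|.
Assume first that |x + 7| < 1, so |x| < 8. Then |2x^2 - 9x + 66| ≤ 2·8^2 + 9·8 + 66 = 266.
Hence |(2x^3 + 5x^2 + 3x - 3) + 465| ≤ 266|x + 7| < ε provided |x + 7| < ε/266.
Take δ = min(1, ε/266). Then 0 < |x + 7| < δ gives both |x + 7| < 1 and |x + 7| < ε/266, so |(2x^3 + 5x^2 + 3x - 3) + 465| < ε.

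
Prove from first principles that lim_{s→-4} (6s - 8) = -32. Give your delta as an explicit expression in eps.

Let eps > 0 be given. We need delta > 0 so that 0 < |s + 4| < delta implies |(6s - 8) + 32| < eps.
|(6s - 8) + 32| = |6s + 24| = 6|s + 4|.
So 6|s + 4| < eps exactly when |s + 4| < eps/6.
Choosing delta = eps/6 gives |(6s - 8) + 32| = 6|s + 4| < eps whenever |s + 4| < delta.

delta = eps/6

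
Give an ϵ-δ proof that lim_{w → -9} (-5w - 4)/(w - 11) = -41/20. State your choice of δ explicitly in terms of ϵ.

Fix ϵ > 0. We want δ > 0 with 0 < |w + 9| < δ ⇒ |(-5w - 4)/(w - 11) + 41/20| < ϵ.
Combining over a common denominator, (-5w - 4)/(w - 11) + 41/20 = [(-5w - 4)·(-20) − 41·(w - 11)] / [(-20)·(w - 11)] = 59(w + 9) / ((-20)(w - 11)).
So |(-5w - 4)/(w - 11) + 41/20| = 59|w + 9| / (20·|w − 11|).
Restrict δ ≤ 10. Then |w + 9| < 10 gives |w − 11| = |(w + 9) + (-20)| ≥ 20 − 10 = 10.
Hence |(-5w - 4)/(w - 11) + 41/20| < 59|w + 9|/(20·10) = (59/200)|w + 9|, which is < ϵ once |w + 9| < (200/59)ϵ.
Take δ = min(10, (200/59)ϵ). Then 0 < |w + 9| < δ forces both bounds, so |(-5w - 4)/(w - 11) + 41/20| < ϵ.

δ = min(10, (200/59)ϵ)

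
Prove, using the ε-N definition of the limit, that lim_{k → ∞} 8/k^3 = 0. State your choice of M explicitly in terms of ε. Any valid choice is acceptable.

Let ε > 0 be given. For k ≥ 1, |8/k^3 − 0| = 8/k^3.
8/k^3 < ε ⇔ k^3 > 8/ε ⇔ k > (8/ε)^{1/3}.
Take M = (8/ε)^{1/3}. Then k > M implies 8/k^3 < ε.

M = (8/ε)^{1/3}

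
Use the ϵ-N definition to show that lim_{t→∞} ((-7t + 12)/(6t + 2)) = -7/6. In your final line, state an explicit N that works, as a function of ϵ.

N = (43/18)/ϵ

Let ϵ > 0. We seek N > 0 such that t > N implies |(-7t + 12)/(6t + 2) + 7/6| < ϵ.
(-7t + 12)/(6t + 2) + 7/6 = (6(-7t + 12) − (-7)(6t + 2)) / (6(6t + 2)) = 86/(6(6t + 2)).
For t > 0 we have 6t + 2 > 6t, so |(-7t + 12)/(6t + 2) + 7/6| = 86/(6(6t + 2)) < 86/(6·6t) = (43/18)/t.
Thus |(-7t + 12)/(6t + 2) + 7/6| < ϵ whenever t > (43/18)/ϵ.
Take N = (43/18)/ϵ. If t > N then |(-7t + 12)/(6t + 2) + 7/6| < (43/18)/t < ϵ.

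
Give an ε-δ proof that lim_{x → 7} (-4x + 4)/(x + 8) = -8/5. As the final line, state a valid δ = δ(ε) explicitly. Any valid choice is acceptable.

Suppose ε > 0. We want δ > 0 with 0 < |x − 7| < δ ⇒ |(-4x + 4)/(x + 8) + 8/5| < ε.
Combining over a common denominator, (-4x + 4)/(x + 8) + 8/5 = [(-4x + 4)·15 − (-24)·(x + 8)] / [15·(x + 8)] = -36(x − 7) / (15(x + 8)).
So |(-4x + 4)/(x + 8) + 8/5| = 36|x − 7| / (15·|x + 8|).
Restrict δ ≤ 15/2. Then |x − 7| < 15/2 gives |x + 8| = |(x − 7) + 15| ≥ 15 − 15/2 = 15/2.
Hence |(-4x + 4)/(x + 8) + 8/5| < 36|x − 7|/(15·(15/2)) = (8/25)|x − 7|, which is < ε once |x − 7| < (25/8)ε.
Take δ = min(15/2, (25/8)ε). Then 0 < |x − 7| < δ forces both bounds, so |(-4x + 4)/(x + 8) + 8/5| < ε.

δ = min(15/2, (25/8)ε)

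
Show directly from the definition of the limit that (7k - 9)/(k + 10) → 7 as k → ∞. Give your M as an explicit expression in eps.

M = 79/eps

Let eps > 0 be given. For k ≥ 1, |(7k - 9)/(k + 10) − 7| = |-79|/((k + 10)) = 79/((k + 10)).
Since k + 10 ≥ k for k ≥ 1, this is ≤ 79/(k) = 79/k.
So |(7k - 9)/(k + 10) − 7| < eps whenever k > 79/eps.
Take M = 79/eps. If k > M then |(7k - 9)/(k + 10) − 7| ≤ 79/k < eps.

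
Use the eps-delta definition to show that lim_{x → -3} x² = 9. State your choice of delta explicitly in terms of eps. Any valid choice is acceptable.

delta = min(1, eps/7)

Let eps > 0. We seek delta > 0 with 0 < |x + 3| < delta ⇒ |x² − 9| < eps.
Factor: x² − 9 = (x + 3)(x - 3), so |x² − 9| = |x + 3|·|x - 3|.
Impose delta ≤ 1 so that |x| < 4; then |x - 3| ≤ 7.
Hence |x² − 9| ≤ 7|x + 3|, which is < eps once |x + 3| < eps/7.
Take delta = min(1, eps/7). If 0 < |x + 3| < delta then both bounds hold and |x² − 9| ≤ 7|x + 3| < 7·(eps/7) = eps.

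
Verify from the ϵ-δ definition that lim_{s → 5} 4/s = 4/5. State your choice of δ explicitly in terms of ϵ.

δ = min(5/2, (25/8)ϵ)

Let ϵ > 0 be given. We seek δ > 0 such that 0 < |s − 5| < δ implies |4/s − (4/5)| < ϵ.
|4/s − (4/5)| = 4·|5 − s|/(5·|s|) = 4|s − 5|/(5|s|).
Restrict δ ≤ 5/2. Then |s − 5| < 5/2 gives |s| > 5/2, so 5|s| > 25/2.
Then |4/s − (4/5)| < 4|s − 5|/(25/2), which is < ϵ when |s − 5| < (25/8)ϵ.
Take δ = min(5/2, (25/8)ϵ). Then 0 < |s − 5| < δ gives both |s − 5| < 5/2 and |s − 5| < (25/8)ϵ, so |4/s − (4/5)| < ϵ.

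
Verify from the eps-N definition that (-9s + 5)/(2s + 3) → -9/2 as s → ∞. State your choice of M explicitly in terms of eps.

M = (37/4)/eps

Let eps > 0. We seek M > 0 such that s > M implies |(-9s + 5)/(2s + 3) + 9/2| < eps.
(-9s + 5)/(2s + 3) + 9/2 = (2(-9s + 5) − (-9)(2s + 3)) / (2(2s + 3)) = 37/(2(2s + 3)).
For s > 0 we have 2s + 3 > 2s, so |(-9s + 5)/(2s + 3) + 9/2| = 37/(2(2s + 3)) < 37/(2·2s) = (37/4)/s.
Thus |(-9s + 5)/(2s + 3) + 9/2| < eps whenever s > (37/4)/eps.
Take M = (37/4)/eps. If s > M then |(-9s + 5)/(2s + 3) + 9/2| < (37/4)/s < eps.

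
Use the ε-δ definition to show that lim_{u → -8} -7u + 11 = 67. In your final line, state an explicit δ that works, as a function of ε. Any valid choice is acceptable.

δ = ε/7

Suppose ε > 0. We need δ > 0 so that 0 < |u + 8| < δ implies |(-7u + 11) − 67| < ε.
|(-7u + 11) − 67| = |-7u - 56| = 7|u + 8|.
Thus it suffices that |u + 8| < ε/7.
Take δ = ε/7. If 0 < |u + 8| < δ then |(-7u + 11) − 67| = 7|u + 8| < 7·(ε/7) = ε.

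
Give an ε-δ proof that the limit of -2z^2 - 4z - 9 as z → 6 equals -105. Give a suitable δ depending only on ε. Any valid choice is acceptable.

δ = min(1, ε/30)

Suppose ε > 0. We want δ > 0 such that 0 < |z − 6| < δ implies |(-2z^2 - 4z - 9) + 105| < ε.
(-2z^2 - 4z - 9) + 105 = -2z^2 - 4z + 96 = (z − 6)(-2z - 16).
So |(-2z^2 - 4z - 9) + 105| = |z − 6|·|-2z - 16|.
Assume first that |z − 6| < 1, so |z| < 7. Then |-2z - 16| ≤ 2·7 + 16 = 30.
Hence |(-2z^2 - 4z - 9) + 105| ≤ 30|z − 6| < ε provided |z − 6| < ε/30.
Take δ = min(1, ε/30). Then 0 < |z − 6| < δ gives both |z − 6| < 1 and |z − 6| < ε/30, so |(-2z^2 - 4z - 9) + 105| < ε.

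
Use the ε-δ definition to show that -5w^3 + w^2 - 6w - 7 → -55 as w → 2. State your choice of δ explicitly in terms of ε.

Fix ε > 0. We want δ > 0 such that 0 < |w − 2| < δ implies |(-5w^3 + w^2 - 6w - 7) + 55| < ε.
(-5w^3 + w^2 - 6w - 7) + 55 = -5w^3 + w^2 - 6w + 48 = (w − 2)(-5w^2 - 9w - 24).
So |(-5w^3 + w^2 - 6w - 7) + 55| = |w − 2|·|-5w^2 - 9w - 24|.
Assume first that |w − 2| < 1, so |w| < 3. Then |-5w^2 - 9w - 24| ≤ 5·3^2 + 9·3 + 24 = 96.
Hence |(-5w^3 + w^2 - 6w - 7) + 55| ≤ 96|w − 2| < ε provided |w − 2| < ε/96.
Take δ = min(1, ε/96). Then 0 < |w − 2| < δ gives both |w − 2| < 1 and |w − 2| < ε/96, so |(-5w^3 + w^2 - 6w - 7) + 55| < ε.

δ = min(1, ε/96)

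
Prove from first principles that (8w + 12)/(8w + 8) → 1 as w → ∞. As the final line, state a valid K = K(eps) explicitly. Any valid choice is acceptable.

Suppose eps > 0. We seek K > 0 such that w > K implies |(8w + 12)/(8w + 8) − 1| < eps.
(8w + 12)/(8w + 8) − 1 = (8(8w + 12) − 8(8w + 8)) / (8(8w + 8)) = 32/(8(8w + 8)).
For w > 0 we have 8w + 8 > 8w, so |(8w + 12)/(8w + 8) − 1| = 32/(8(8w + 8)) < 32/(8·8w) = (1/2)/w.
Thus |(8w + 12)/(8w + 8) − 1| < eps whenever w > (1/2)/eps.
Take K = (1/2)/eps. If w > K then |(8w + 12)/(8w + 8) − 1| < (1/2)/w < eps.

K = (1/2)/eps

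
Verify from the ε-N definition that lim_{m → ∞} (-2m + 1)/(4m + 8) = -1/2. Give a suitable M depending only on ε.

M = (5/4)/ε

Let ε > 0. For m ≥ 1, |(-2m + 1)/(4m + 8) + 1/2| = |20|/(4(4m + 8)) = 20/(4(4m + 8)).
Since 4m + 8 ≥ 4m for m ≥ 1, this is ≤ 20/(4·4m) = (5/4)/m.
So |(-2m + 1)/(4m + 8) + 1/2| < ε whenever m > (5/4)/ε.
Take M = (5/4)/ε. If m > M then |(-2m + 1)/(4m + 8) + 1/2| ≤ (5/4)/m < ε.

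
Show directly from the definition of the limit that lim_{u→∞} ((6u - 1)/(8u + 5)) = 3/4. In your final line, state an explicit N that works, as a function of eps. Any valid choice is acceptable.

N = (19/32)/eps

Suppose eps > 0. We seek N > 0 such that u > N implies |(6u - 1)/(8u + 5) − (3/4)| < eps.
(6u - 1)/(8u + 5) − (3/4) = (8(6u - 1) − 6(8u + 5)) / (8(8u + 5)) = -38/(8(8u + 5)).
For u > 0 we have 8u + 5 > 8u, so |(6u - 1)/(8u + 5) − (3/4)| = 38/(8(8u + 5)) < 38/(8·8u) = (19/32)/u.
Thus |(6u - 1)/(8u + 5) − (3/4)| < eps whenever u > (19/32)/eps.
Take N = (19/32)/eps. If u > N then |(6u - 1)/(8u + 5) − (3/4)| < (19/32)/u < eps.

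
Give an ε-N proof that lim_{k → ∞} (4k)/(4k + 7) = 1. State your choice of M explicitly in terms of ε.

M = (7/4)/ε

Let ε > 0 be given. For k ≥ 1, |(4k)/(4k + 7) − 1| = |-28|/(4(4k + 7)) = 28/(4(4k + 7)).
Since 4k + 7 ≥ 4k for k ≥ 1, this is ≤ 28/(4·4k) = (7/4)/k.
So |(4k)/(4k + 7) − 1| < ε whenever k > (7/4)/ε.
Take M = (7/4)/ε. If k > M then |(4k)/(4k + 7) − 1| ≤ (7/4)/k < ε.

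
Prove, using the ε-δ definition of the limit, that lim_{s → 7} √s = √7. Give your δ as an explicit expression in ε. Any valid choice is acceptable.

δ = min(7, √7·ε)

Let ε > 0 be given. We want δ > 0 such that 0 < |s − 7| < δ implies |√s − √7| < ε.
Rationalise: √s − √7 = (s − 7)/(√s + √7), so |√s − √7| = |s − 7|/(√s + √7).
Restrict δ ≤ 7 so that |s − 7| < 7 forces s > 0, and then √s + √7 > √7.
Hence |√s − √7| < |s − 7|/√7, which is < ε once |s − 7| < √7·ε.
Take δ = min(7, √7·ε). If 0 < |s − 7| < δ then s > 0 and |√s − √7| < |s − 7|/√7 < ε.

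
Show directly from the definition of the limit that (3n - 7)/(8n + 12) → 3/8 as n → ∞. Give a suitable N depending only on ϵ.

Let ϵ > 0 be given. For n ≥ 1, |(3n - 7)/(8n + 12) − (3/8)| = |-92|/(8(8n + 12)) = 92/(8(8n + 12)).
Since 8n + 12 ≥ 8n for n ≥ 1, this is ≤ 92/(8·8n) = (23/16)/n.
So |(3n - 7)/(8n + 12) − (3/8)| < ϵ whenever n > (23/16)/ϵ.
Take N = (23/16)/ϵ. If n > N then |(3n - 7)/(8n + 12) − (3/8)| ≤ (23/16)/n < ϵ.

N = (23/16)/ϵ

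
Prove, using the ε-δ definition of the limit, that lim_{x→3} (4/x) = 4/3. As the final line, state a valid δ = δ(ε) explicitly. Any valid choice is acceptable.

δ = min(3/2, (9/8)ε)

Let ε > 0. We seek δ > 0 such that 0 < |x − 3| < δ implies |4/x − (4/3)| < ε.
|4/x − (4/3)| = 4·|3 − x|/(3·|x|) = 4|x − 3|/(3|x|).
Restrict δ ≤ 3/2. Then |x − 3| < 3/2 gives |x| > 3/2, so 3|x| > 9/2.
Then |4/x − (4/3)| < 4|x − 3|/(9/2), which is < ε when |x − 3| < (9/8)ε.
Take δ = min(3/2, (9/8)ε). Then 0 < |x − 3| < δ gives both |x − 3| < 3/2 and |x − 3| < (9/8)ε, so |4/x − (4/3)| < ε.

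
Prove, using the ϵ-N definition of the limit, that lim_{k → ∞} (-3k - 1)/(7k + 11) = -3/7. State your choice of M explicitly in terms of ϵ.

M = (26/49)/ϵ

Let ϵ > 0 be given. For k ≥ 1, |(-3k - 1)/(7k + 11) + 3/7| = |26|/(7(7k + 11)) = 26/(7(7k + 11)).
Since 7k + 11 ≥ 7k for k ≥ 1, this is ≤ 26/(7·7k) = (26/49)/k.
So |(-3k - 1)/(7k + 11) + 3/7| < ϵ whenever k > (26/49)/ϵ.
Take M = (26/49)/ϵ. If k > M then |(-3k - 1)/(7k + 11) + 3/7| ≤ (26/49)/k < ϵ.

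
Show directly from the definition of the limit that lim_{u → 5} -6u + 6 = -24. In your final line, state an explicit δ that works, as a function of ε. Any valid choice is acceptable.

Suppose ε > 0. We need δ > 0 so that 0 < |u − 5| < δ implies |(-6u + 6) + 24| < ε.
|(-6u + 6) + 24| = |-6u + 30| = 6|u − 5|.
Thus it suffices that |u − 5| < ε/6.
Choosing δ = ε/6 gives |(-6u + 6) + 24| = 6|u − 5| < ε whenever |u − 5| < δ.

δ = ε/6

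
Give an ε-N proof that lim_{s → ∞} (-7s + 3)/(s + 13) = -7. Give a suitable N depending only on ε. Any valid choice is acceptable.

Let ε > 0. We seek N > 0 such that s > N implies |(-7s + 3)/(s + 13) + 7| < ε.
(-7s + 3)/(s + 13) + 7 = ((-7s + 3) − (-7)(s + 13)) / ((s + 13)) = 94/((s + 13)).
For s > 0 we have s + 13 > s, so |(-7s + 3)/(s + 13) + 7| = 94/((s + 13)) < 94/(s) = 94/s.
Thus |(-7s + 3)/(s + 13) + 7| < ε whenever s > 94/ε.
Take N = 94/ε. If s > N then |(-7s + 3)/(s + 13) + 7| < 94/s < ε.

N = 94/ε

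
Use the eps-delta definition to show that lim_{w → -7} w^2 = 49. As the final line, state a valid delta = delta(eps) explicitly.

delta = min(1, eps/15)

Let eps > 0. We seek delta > 0 with 0 < |w + 7| < delta ⇒ |w^2 − 49| < eps.
Factor: w^2 − 49 = (w + 7)(w - 7), so |w^2 − 49| = |w + 7|·|w - 7|.
Impose delta ≤ 1 so that |w| < 8; then |w - 7| ≤ 15.
Hence |w^2 − 49| ≤ 15|w + 7|, which is < eps once |w + 7| < eps/15.
Take delta = min(1, eps/15). If 0 < |w + 7| < delta then both bounds hold and |w^2 − 49| ≤ 15|w + 7| < 15·(eps/15) = eps.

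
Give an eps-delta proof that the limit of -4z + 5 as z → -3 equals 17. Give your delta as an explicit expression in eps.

delta = eps/4

Fix eps > 0. We need delta > 0 so that 0 < |z + 3| < delta implies |(-4z + 5) − 17| < eps.
Since (-4z + 5) − 17 = -4(z + 3), we have |(-4z + 5) − 17| = 4|z + 3|.
Thus it suffices that |z + 3| < eps/4.
Choosing delta = eps/4 gives |(-4z + 5) − 17| = 4|z + 3| < eps whenever |z + 3| < delta.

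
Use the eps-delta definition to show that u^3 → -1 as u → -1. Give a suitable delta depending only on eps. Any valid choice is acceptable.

delta = min(1, eps/7)

Let eps > 0. We seek delta > 0 with 0 < |u + 1| < delta ⇒ |u^3 + 1| < eps.
Factor: u^3 + 1 = (u + 1)(u^2 - u + 1), so |u^3 + 1| = |u + 1|·|u^2 - u + 1|.
Restrict delta ≤ 1. Then |u + 1| < 1 gives |u| < 2, so by the triangle inequality |u^2 - u + 1| ≤ 2^2 + 2 + 1 = 7.
Hence |u^3 + 1| ≤ 7|u + 1|, which is < eps once |u + 1| < eps/7.
Take delta = min(1, eps/7). If 0 < |u + 1| < delta then both bounds hold and |u^3 + 1| ≤ 7|u + 1| < 7·(eps/7) = eps.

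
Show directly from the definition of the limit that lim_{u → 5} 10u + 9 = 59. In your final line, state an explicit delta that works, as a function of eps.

delta = eps/10

Let eps > 0. We need delta > 0 so that 0 < |u − 5| < delta implies |(10u + 9) − 59| < eps.
|(10u + 9) − 59| = |10u - 50| = 10|u − 5|.
So 10|u − 5| < eps exactly when |u − 5| < eps/10.
Choosing delta = eps/10 gives |(10u + 9) − 59| = 10|u − 5| < eps whenever |u − 5| < delta.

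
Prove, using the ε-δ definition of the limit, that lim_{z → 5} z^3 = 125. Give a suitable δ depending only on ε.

Let ε > 0. We seek δ > 0 with 0 < |z − 5| < δ ⇒ |z^3 − 125| < ε.
Factor: z^3 − 125 = (z − 5)(z^2 + 5z + 25), so |z^3 − 125| = |z − 5|·|z^2 + 5z + 25|.
Impose δ ≤ 2 so that |z| < 7; then |z^2 + 5z + 25| ≤ 109.
Hence |z^3 − 125| ≤ 109|z − 5|, which is < ε once |z − 5| < ε/109.
Take δ = min(2, ε/109). If 0 < |z − 5| < δ then both bounds hold and |z^3 − 125| ≤ 109|z − 5| < 109·(ε/109) = ε.

δ = min(2, ε/109)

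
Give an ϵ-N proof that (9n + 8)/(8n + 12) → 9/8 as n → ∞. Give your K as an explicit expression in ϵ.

Fix ϵ > 0. For n ≥ 1, |(9n + 8)/(8n + 12) − (9/8)| = |-44|/(8(8n + 12)) = 44/(8(8n + 12)).
Since 8n + 12 ≥ 8n for n ≥ 1, this is ≤ 44/(8·8n) = (11/16)/n.
So |(9n + 8)/(8n + 12) − (9/8)| < ϵ whenever n > (11/16)/ϵ.
Take K = (11/16)/ϵ. If n > K then |(9n + 8)/(8n + 12) − (9/8)| ≤ (11/16)/n < ϵ.

K = (11/16)/ϵ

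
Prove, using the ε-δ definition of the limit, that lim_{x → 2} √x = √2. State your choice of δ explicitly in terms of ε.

δ = min(2, √2·ε)

Let ε > 0 be given. We want δ > 0 such that 0 < |x − 2| < δ implies |√x − √2| < ε.
Multiplying by the conjugate, |√x − √2| = |x − 2|/(√x + √2).
Restrict δ ≤ 2 so that |x − 2| < 2 forces x > 0, and then √x + √2 > √2.
Hence |√x − √2| < |x − 2|/√2, which is < ε once |x − 2| < √2·ε.
Take δ = min(2, √2·ε). If 0 < |x − 2| < δ then x > 0 and |√x − √2| < |x − 2|/√2 < ε.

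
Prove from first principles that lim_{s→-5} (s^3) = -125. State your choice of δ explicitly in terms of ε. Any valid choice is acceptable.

δ = min(2, ε/109)

Let ε > 0 be given. We seek δ > 0 with 0 < |s + 5| < δ ⇒ |s^3 + 125| < ε.
Factor: s^3 + 125 = (s + 5)(s^2 - 5s + 25), so |s^3 + 125| = |s + 5|·|s^2 - 5s + 25|.
Restrict δ ≤ 2. Then |s + 5| < 2 gives |s| < 7, so by the triangle inequality |s^2 - 5s + 25| ≤ 7^2 + 5·7 + 25 = 109.
Hence |s^3 + 125| ≤ 109|s + 5|, which is < ε once |s + 5| < ε/109.
Take δ = min(2, ε/109). If 0 < |s + 5| < δ then both bounds hold and |s^3 + 125| ≤ 109|s + 5| < 109·(ε/109) = ε.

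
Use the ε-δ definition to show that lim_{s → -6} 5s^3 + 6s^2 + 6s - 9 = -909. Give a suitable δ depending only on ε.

δ = min(1, ε/563)

Let ε > 0. We want δ > 0 such that 0 < |s + 6| < δ implies |(5s^3 + 6s^2 + 6s - 9) + 909| < ε.
(5s^3 + 6s^2 + 6s - 9) + 909 = 5s^3 + 6s^2 + 6s + 900 = (s + 6)(5s^2 - 24s + 150).
So |(5s^3 + 6s^2 + 6s - 9) + 909| = |s + 6|·|5s^2 - 24s + 150|.
Require δ ≤ 1. Then |s + 6| < 1 gives |s| < 7, and by the triangle inequality |5s^2 - 24s + 150| ≤ 5·7^2 + 24·7 + 150 = 563.
Hence |(5s^3 + 6s^2 + 6s - 9) + 909| ≤ 563|s + 6| < ε provided |s + 6| < ε/563.
Take δ = min(1, ε/563). Then 0 < |s + 6| < δ gives both |s + 6| < 1 and |s + 6| < ε/563, so |(5s^3 + 6s^2 + 6s - 9) + 909| < ε.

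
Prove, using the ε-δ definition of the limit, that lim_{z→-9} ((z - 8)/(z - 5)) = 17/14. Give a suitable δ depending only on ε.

Let ε > 0. We want δ > 0 with 0 < |z + 9| < δ ⇒ |(z - 8)/(z - 5) − (17/14)| < ε.
Combining over a common denominator, (z - 8)/(z - 5) − (17/14) = [(z - 8)·(-14) − (-17)·(z - 5)] / [(-14)·(z - 5)] = 3(z + 9) / ((-14)(z - 5)).
So |(z - 8)/(z - 5) − (17/14)| = 3|z + 9| / (14·|z − 5|).
Require δ ≤ 7, so |z − 5| ≥ |-14| − |z + 9| > 14 − 7 = 7.
Hence |(z - 8)/(z - 5) − (17/14)| < 3|z + 9|/(14·7) = (3/98)|z + 9|, which is < ε once |z + 9| < (98/3)ε.
Take δ = min(7, (98/3)ε). Then 0 < |z + 9| < δ forces both bounds, so |(z - 8)/(z - 5) − (17/14)| < ε.

δ = min(7, (98/3)ε)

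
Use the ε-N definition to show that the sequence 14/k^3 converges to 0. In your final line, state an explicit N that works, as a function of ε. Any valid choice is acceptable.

Let ε > 0 be given. For k ≥ 1, |14/k^3 − 0| = 14/k^3.
14/k^3 < ε ⇔ k^3 > 14/ε ⇔ k > (14/ε)^{1/3}.
Take N = (14/ε)^{1/3}. Then k > N implies 14/k^3 < ε.

N = (14/ε)^{1/3}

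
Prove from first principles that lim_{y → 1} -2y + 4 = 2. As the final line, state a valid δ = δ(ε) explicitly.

Let ε > 0 be given. We need δ > 0 so that 0 < |y − 1| < δ implies |(-2y + 4) − 2| < ε.
Since (-2y + 4) − 2 = -2(y − 1), we have |(-2y + 4) − 2| = 2|y − 1|.
Thus it suffices that |y − 1| < ε/2.
Choosing δ = ε/2 gives |(-2y + 4) − 2| = 2|y − 1| < ε whenever |y − 1| < δ.

δ = ε/2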